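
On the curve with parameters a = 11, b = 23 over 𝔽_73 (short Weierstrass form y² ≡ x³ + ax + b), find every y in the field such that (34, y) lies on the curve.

none

x³ + 11x + 23 = 39701 ≡ 62 (mod 73).
62 is a non-residue mod 73; no y exists.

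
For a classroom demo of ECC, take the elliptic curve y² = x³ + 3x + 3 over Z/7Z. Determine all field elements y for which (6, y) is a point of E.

none

x³ + 3x + 3 = 237 ≡ 6 (mod 7).
6 is a non-residue mod 7; no y exists.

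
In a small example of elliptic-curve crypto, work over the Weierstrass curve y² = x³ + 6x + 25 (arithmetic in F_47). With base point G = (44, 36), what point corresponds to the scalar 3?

Repeated addition: build up to 3G.
2G: tangent at (44, 36): λ = (3·44² + 6)/(2·36) ≡ 33/25. 25⁻¹ ≡ 32 (mod 47), so λ ≡ 33·32 ≡ 22.
  x = λ² - 44 - 44 = 484 - 88 ≡ 20; y = λ·(44 - 20) - 36 ≡ 22. → (20, 22)
3G: (20, 22) + (44, 36). λ = (36 - 22)/(44 - 20) ≡ 14/24 mod 47. 24⁻¹ ≡ 2 (mod 47) since 24·2 = 48 ≡ 1, so λ ≡ 28.
  x = λ² - 20 - 44 = 784 - 64 ≡ 15; y = λ·(20 - 15) - 22 ≡ 24. → (15, 24)

(15, 24)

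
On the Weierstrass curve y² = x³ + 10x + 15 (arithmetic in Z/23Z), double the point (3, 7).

tangent at (3, 7): λ = (3·3² + 10)/(2·7) ≡ 14/14. 14⁻¹ ≡ 5 (mod 23), so λ ≡ 14·5 ≡ 1.
  x = λ² - 3 - 3 = 1 - 6 ≡ 18; y = λ·(3 - 18) - 7 ≡ 1. → (18, 1)

(18, 1)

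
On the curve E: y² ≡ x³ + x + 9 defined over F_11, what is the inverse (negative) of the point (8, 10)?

-(8, 10) = (8, -10 mod 11) = (8, 1).

(8, 1)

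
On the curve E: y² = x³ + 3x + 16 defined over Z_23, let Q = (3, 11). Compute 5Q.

(21, 5)

Double-and-add on 5 = (101)₂. Start with Q = (3, 11) for the leading 1-bit.
double: tangent at (3, 11): λ = (3·3² + 3)/(2·11) ≡ 7/22. 22⁻¹ ≡ 22 (mod 23) since 22·22 = 484 ≡ 1, so λ ≡ 7·22 ≡ 16.
  x = λ² - 3 - 3 = 256 - 6 ≡ 20; y = λ·(3 - 20) - 11 ≡ 16. → (20, 16)
double: tangent at (20, 16): λ = (3·20² + 3)/(2·16) ≡ 7/9. 9⁻¹ ≡ 18 (mod 23) since 9·18 = 162 ≡ 1, so λ ≡ 7·18 ≡ 11.
  x = λ² - 20 - 20 = 121 - 40 ≡ 12; y = λ·(20 - 12) - 16 ≡ 3. → (12, 3)
add Q: (12, 3) + (3, 11). λ = (11 - 3)/(3 - 12) ≡ 8/14 mod 23. 14⁻¹ ≡ 5 (mod 23), so λ ≡ 17.
  x = λ² - 12 - 3 = 289 - 15 ≡ 21; y = λ·(12 - 21) - 3 ≡ 5. → (21, 5)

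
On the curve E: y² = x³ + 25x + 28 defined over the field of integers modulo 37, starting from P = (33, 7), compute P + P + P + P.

(4, 28)

Repeated addition: build up to 4P.
2P: tangent at (33, 7): λ = (3·33² + 25)/(2·7) ≡ 36/14. 14⁻¹ ≡ 8 (mod 37) since 14·8 = 112 ≡ 1, so λ ≡ 36·8 ≡ 29.
  x = λ² - 33 - 33 = 841 - 66 ≡ 35; y = λ·(33 - 35) - 7 ≡ 9. → (35, 9)
3P: (35, 9) + (33, 7). λ = (7 - 9)/(33 - 35) ≡ 35/35 mod 37. 35⁻¹ ≡ 18 (mod 37), so λ ≡ 1.
  x = λ² - 35 - 33 = 1 - 68 ≡ 7; y = λ·(35 - 7) - 9 ≡ 19. → (7, 19)
4P: (7, 19) + (33, 7). λ = (7 - 19)/(33 - 7) ≡ 25/26 mod 37. 26⁻¹ ≡ 10 (mod 37) since 26·10 = 260 ≡ 1, so λ ≡ 28.
  x = λ² - 7 - 33 = 784 - 40 ≡ 4; y = λ·(7 - 4) - 19 ≡ 28. → (4, 28)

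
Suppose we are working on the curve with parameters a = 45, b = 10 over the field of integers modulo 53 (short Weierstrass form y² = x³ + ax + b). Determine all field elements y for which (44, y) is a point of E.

25, 28

x³ + 45x + 10 = 87174 ≡ 42 (mod 53).
Square roots of 42 mod 53: 25 and 28 (since 25² = 625 ≡ 42).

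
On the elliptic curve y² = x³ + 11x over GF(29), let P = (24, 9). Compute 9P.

Repeated addition: build up to 9P.
2P: tangent at (24, 9): λ = (3·24² + 11)/(2·9) ≡ 28/18. 18⁻¹ ≡ 21 (mod 29) since 18·21 = 378 ≡ 1, so λ ≡ 28·21 ≡ 8.
  x = λ² - 24 - 24 = 64 - 48 ≡ 16; y = λ·(24 - 16) - 9 ≡ 26. → (16, 26)
3P: (16, 26) + (24, 9). λ = (9 - 26)/(24 - 16) ≡ 12/8 mod 29. 8⁻¹ ≡ 11 (mod 29), so λ ≡ 16.
  x = λ² - 16 - 24 = 256 - 40 ≡ 13; y = λ·(16 - 13) - 26 ≡ 22. → (13, 22)
4P: (13, 22) + (24, 9). λ = (9 - 22)/(24 - 13) ≡ 16/11 mod 29. 11⁻¹ ≡ 8 (mod 29), so λ ≡ 12.
  x = λ² - 13 - 24 = 144 - 37 ≡ 20; y = λ·(13 - 20) - 22 ≡ 10. → (20, 10)
5P: (20, 10) + (24, 9). λ = (9 - 10)/(24 - 20) ≡ 28/4 mod 29. 4⁻¹ ≡ 22 (mod 29), so λ ≡ 7.
  x = λ² - 20 - 24 = 49 - 44 ≡ 5; y = λ·(20 - 5) - 10 ≡ 8. → (5, 8)
6P: (5, 8) + (24, 9). λ = (9 - 8)/(24 - 5) ≡ 1/19 mod 29. 19⁻¹ ≡ 26 (mod 29), so λ ≡ 26.
  x = λ² - 5 - 24 = 676 - 29 ≡ 9; y = λ·(5 - 9) - 8 ≡ 4. → (9, 4)
7P: (9, 4) + (24, 9). λ = (9 - 4)/(24 - 9) ≡ 5/15 mod 29. 15⁻¹ ≡ 2 (mod 29) since 15·2 = 30 ≡ 1, so λ ≡ 10.
  x = λ² - 9 - 24 = 100 - 33 ≡ 9; y = λ·(9 - 9) - 4 ≡ 25. → (9, 25)
8P: (9, 25) + (24, 9). λ = (9 - 25)/(24 - 9) ≡ 13/15 mod 29. 15⁻¹ ≡ 2 (mod 29) since 15·2 = 30 ≡ 1, so λ ≡ 26.
  x = λ² - 9 - 24 = 676 - 33 ≡ 5; y = λ·(9 - 5) - 25 ≡ 21. → (5, 21)
9P: (5, 21) + (24, 9). λ = (9 - 21)/(24 - 5) ≡ 17/19 mod 29. 19⁻¹ ≡ 26 (mod 29) since 19·26 = 494 ≡ 1, so λ ≡ 7.
  x = λ² - 5 - 24 = 49 - 29 ≡ 20; y = λ·(5 - 20) - 21 ≡ 19. → (20, 19)

(20, 19)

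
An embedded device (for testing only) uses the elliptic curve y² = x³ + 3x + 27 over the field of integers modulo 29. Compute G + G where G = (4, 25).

(5, 14)

tangent at (4, 25): λ = (3·4² + 3)/(2·25) ≡ 22/21. 21⁻¹ ≡ 18 (mod 29) since 21·18 = 378 ≡ 1, so λ ≡ 22·18 ≡ 19.
  x = λ² - 4 - 4 = 361 - 8 ≡ 5; y = λ·(4 - 5) - 25 ≡ 14. → (5, 14)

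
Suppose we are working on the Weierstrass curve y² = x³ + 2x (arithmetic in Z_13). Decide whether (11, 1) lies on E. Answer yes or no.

yes

y² = 1² ≡ 1; x³ + 2x + 0 = 1353 ≡ 1 (mod 13). 1 = 1.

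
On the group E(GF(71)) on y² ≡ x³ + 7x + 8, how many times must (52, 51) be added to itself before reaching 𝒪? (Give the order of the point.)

6

2P: tangent at (52, 51): λ = (3·52² + 7)/(2·51) ≡ 25/31. 31⁻¹ ≡ 55 (mod 71), so λ ≡ 25·55 ≡ 26.
  x = λ² - 52 - 52 = 676 - 104 ≡ 4; y = λ·(52 - 4) - 51 ≡ 61. → (4, 61)
3P: (4, 61) + (52, 51). λ = (51 - 61)/(52 - 4) ≡ 61/48 mod 71. 48⁻¹ ≡ 37 (mod 71), so λ ≡ 56.
  x = λ² - 4 - 52 = 3136 - 56 ≡ 27; y = λ·(4 - 27) - 61 ≡ 0. → (27, 0)
4P: (27, 0) + (52, 51). λ = (51 - 0)/(52 - 27) ≡ 51/25 mod 71. 25⁻¹ ≡ 54 (mod 71) since 25·54 = 1350 ≡ 1, so λ ≡ 56.
  x = λ² - 27 - 52 = 3136 - 79 ≡ 4; y = λ·(27 - 4) - 0 ≡ 10. → (4, 10)
5P: (4, 10) + (52, 51). λ = (51 - 10)/(52 - 4) ≡ 41/48 mod 71. 48⁻¹ ≡ 37 (mod 71), so λ ≡ 26.
  x = λ² - 4 - 52 = 676 - 56 ≡ 52; y = λ·(4 - 52) - 10 ≡ 20. → (52, 20)
6P: (52, 20) + (52, 51): same x and y₁ ≡ -y₂, so the sum is 𝒪.
6P = 𝒪, so the order is 6.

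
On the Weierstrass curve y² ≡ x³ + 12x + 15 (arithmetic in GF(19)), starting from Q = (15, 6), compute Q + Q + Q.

(1, 16)

Repeated addition: build up to 3Q.
2Q: tangent at (15, 6): λ = (3·15² + 12)/(2·6) ≡ 3/12. 12⁻¹ ≡ 8 (mod 19), so λ ≡ 3·8 ≡ 5.
  x = λ² - 15 - 15 = 25 - 30 ≡ 14; y = λ·(15 - 14) - 6 ≡ 18. → (14, 18)
3Q: (14, 18) + (15, 6). λ = (6 - 18)/(15 - 14) ≡ 7/1 mod 19. 1⁻¹ ≡ 1 (mod 19), so λ ≡ 7.
  x = λ² - 14 - 15 = 49 - 29 ≡ 1; y = λ·(14 - 1) - 18 ≡ 16. → (1, 16)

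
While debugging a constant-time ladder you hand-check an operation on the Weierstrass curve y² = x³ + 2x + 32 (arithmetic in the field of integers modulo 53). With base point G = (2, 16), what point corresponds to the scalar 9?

Repeated addition: build up to 9G.
2G: tangent at (2, 16): λ = (3·2² + 2)/(2·16) ≡ 14/32. 32⁻¹ ≡ 5 (mod 53), so λ ≡ 14·5 ≡ 17.
  x = λ² - 2 - 2 = 289 - 4 ≡ 20; y = λ·(2 - 20) - 16 ≡ 49. → (20, 49)
3G: (20, 49) + (2, 16). λ = (16 - 49)/(2 - 20) ≡ 20/35 mod 53. 35⁻¹ ≡ 50 (mod 53), so λ ≡ 46.
  x = λ² - 20 - 2 = 2116 - 22 ≡ 27; y = λ·(20 - 27) - 49 ≡ 0. → (27, 0)
4G: (27, 0) + (2, 16). λ = (16 - 0)/(2 - 27) ≡ 16/28 mod 53. 28⁻¹ ≡ 36 (mod 53), so λ ≡ 46.
  x = λ² - 27 - 2 = 2116 - 29 ≡ 20; y = λ·(27 - 20) - 0 ≡ 4. → (20, 4)
5G: (20, 4) + (2, 16). λ = (16 - 4)/(2 - 20) ≡ 12/35 mod 53. 35⁻¹ ≡ 50 (mod 53), so λ ≡ 17.
  x = λ² - 20 - 2 = 289 - 22 ≡ 2; y = λ·(20 - 2) - 4 ≡ 37. → (2, 37)
6G: (2, 37) + (2, 16): same x and y₁ ≡ -y₂, so the sum is 𝒪.
7G: 𝒪 + (2, 16) = (2, 16) (identity).
8G: tangent at (2, 16): λ = (3·2² + 2)/(2·16) ≡ 14/32. 32⁻¹ ≡ 5 (mod 53) since 32·5 = 160 ≡ 1, so λ ≡ 14·5 ≡ 17.
  x = λ² - 2 - 2 = 289 - 4 ≡ 20; y = λ·(2 - 20) - 16 ≡ 49. → (20, 49)
9G: (20, 49) + (2, 16). λ = (16 - 49)/(2 - 20) ≡ 20/35 mod 53. 35⁻¹ ≡ 50 (mod 53) since 35·50 = 1750 ≡ 1, so λ ≡ 46.
  x = λ² - 20 - 2 = 2116 - 22 ≡ 27; y = λ·(20 - 27) - 49 ≡ 0. → (27, 0)

(27, 0)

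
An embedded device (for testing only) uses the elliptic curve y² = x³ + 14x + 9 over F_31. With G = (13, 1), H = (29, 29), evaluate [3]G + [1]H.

First 3G:
Repeated addition: build up to 3G.
2G: tangent at (13, 1): λ = (3·13² + 14)/(2·1) ≡ 25/2. 2⁻¹ ≡ 16 (mod 31), so λ ≡ 25·16 ≡ 28.
  x = λ² - 13 - 13 = 784 - 26 ≡ 14; y = λ·(13 - 14) - 1 ≡ 2. → (14, 2)
3G: (14, 2) + (13, 1). λ = (1 - 2)/(13 - 14) ≡ 30/30 mod 31. 30⁻¹ ≡ 30 (mod 31), so λ ≡ 1.
  x = λ² - 14 - 13 = 1 - 27 ≡ 5; y = λ·(14 - 5) - 2 ≡ 7. → (5, 7)
3G = (5, 7).
Finally 3G + H:
(5, 7) + (29, 29). λ = (29 - 7)/(29 - 5) ≡ 22/24 mod 31. 24⁻¹ ≡ 22 (mod 31) since 24·22 = 528 ≡ 1, so λ ≡ 19.
  x = λ² - 5 - 29 = 361 - 34 ≡ 17; y = λ·(5 - 17) - 7 ≡ 13. → (17, 13)

(17, 13)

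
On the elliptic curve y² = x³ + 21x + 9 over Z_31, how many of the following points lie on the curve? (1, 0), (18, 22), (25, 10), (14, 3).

(1, 0): 0² ≡ 0, rhs ≡ 0 → on.
(18, 22): 22² ≡ 19, rhs ≡ 19 → on.
(25, 10): 10² ≡ 7, rhs ≡ 8 → off.
(14, 3): 3² ≡ 9, rhs ≡ 9 → on.

3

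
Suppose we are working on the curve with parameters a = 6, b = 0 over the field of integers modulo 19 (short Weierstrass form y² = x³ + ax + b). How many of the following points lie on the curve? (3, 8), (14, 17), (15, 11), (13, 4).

2

(3, 8): 8² ≡ 7, rhs ≡ 7 → on.
(14, 17): 17² ≡ 4, rhs ≡ 16 → off.
(15, 11): 11² ≡ 7, rhs ≡ 7 → on.
(13, 4): 4² ≡ 16, rhs ≡ 14 → off.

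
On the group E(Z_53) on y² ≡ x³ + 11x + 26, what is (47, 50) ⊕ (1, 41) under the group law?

(47, 50) + (1, 41). λ = (41 - 50)/(1 - 47) ≡ 44/7 mod 53. 7⁻¹ ≡ 38 (mod 53) since 7·38 = 266 ≡ 1, so λ ≡ 29.
  x = λ² - 47 - 1 = 841 - 48 ≡ 51; y = λ·(47 - 51) - 50 ≡ 46. → (51, 46)

(51, 46)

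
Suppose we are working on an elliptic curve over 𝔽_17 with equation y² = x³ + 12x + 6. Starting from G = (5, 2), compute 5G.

Repeated addition: build up to 5G.
2G: tangent at (5, 2): λ = (3·5² + 12)/(2·2) ≡ 2/4. 4⁻¹ ≡ 13 (mod 17), so λ ≡ 2·13 ≡ 9.
  x = λ² - 5 - 5 = 81 - 10 ≡ 3; y = λ·(5 - 3) - 2 ≡ 16. → (3, 16)
3G: (3, 16) + (5, 2). λ = (2 - 16)/(5 - 3) ≡ 3/2 mod 17. 2⁻¹ ≡ 9 (mod 17), so λ ≡ 10.
  x = λ² - 3 - 5 = 100 - 8 ≡ 7; y = λ·(3 - 7) - 16 ≡ 12. → (7, 12)
4G: (7, 12) + (5, 2). λ = (2 - 12)/(5 - 7) ≡ 7/15 mod 17. 15⁻¹ ≡ 8 (mod 17), so λ ≡ 5.
  x = λ² - 7 - 5 = 25 - 12 ≡ 13; y = λ·(7 - 13) - 12 ≡ 9. → (13, 9)
5G: (13, 9) + (5, 2). λ = (2 - 9)/(5 - 13) ≡ 10/9 mod 17. 9⁻¹ ≡ 2 (mod 17), so λ ≡ 3.
  x = λ² - 13 - 5 = 9 - 18 ≡ 8; y = λ·(13 - 8) - 9 ≡ 6. → (8, 6)

(8, 6)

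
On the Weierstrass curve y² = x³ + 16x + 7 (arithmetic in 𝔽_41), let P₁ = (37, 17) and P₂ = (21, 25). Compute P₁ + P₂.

(37, 17) + (21, 25). λ = (25 - 17)/(21 - 37) ≡ 8/25 mod 41. 25⁻¹ ≡ 23 (mod 41), so λ ≡ 20.
  x = λ² - 37 - 21 = 400 - 58 ≡ 14; y = λ·(37 - 14) - 17 ≡ 33. → (14, 33)

(14, 33)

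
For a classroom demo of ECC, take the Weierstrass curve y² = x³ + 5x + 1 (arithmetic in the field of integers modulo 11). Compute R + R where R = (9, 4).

tangent at (9, 4): λ = (3·9² + 5)/(2·4) ≡ 6/8. 8⁻¹ ≡ 7 (mod 11) since 8·7 = 56 ≡ 1, so λ ≡ 6·7 ≡ 9.
  x = λ² - 9 - 9 = 81 - 18 ≡ 8; y = λ·(9 - 8) - 4 ≡ 5. → (8, 5)

(8, 5)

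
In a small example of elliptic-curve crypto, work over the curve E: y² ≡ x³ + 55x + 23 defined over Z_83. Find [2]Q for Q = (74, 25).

(34, 64)

tangent at (74, 25): λ = (3·74² + 55)/(2·25) ≡ 49/50. 50⁻¹ ≡ 5 (mod 83) since 50·5 = 250 ≡ 1, so λ ≡ 49·5 ≡ 79.
  x = λ² - 74 - 74 = 6241 - 148 ≡ 34; y = λ·(74 - 34) - 25 ≡ 64. → (34, 64)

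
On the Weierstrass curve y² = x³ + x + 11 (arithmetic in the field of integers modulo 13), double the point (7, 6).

(11, 1)

tangent at (7, 6): λ = (3·7² + 1)/(2·6) ≡ 5/12. 12⁻¹ ≡ 12 (mod 13), so λ ≡ 5·12 ≡ 8.
  x = λ² - 7 - 7 = 64 - 14 ≡ 11; y = λ·(7 - 11) - 6 ≡ 1. → (11, 1)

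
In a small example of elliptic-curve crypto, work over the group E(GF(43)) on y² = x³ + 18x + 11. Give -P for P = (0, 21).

(0, 22)

-(0, 21) = (0, -21 mod 43) = (0, 22).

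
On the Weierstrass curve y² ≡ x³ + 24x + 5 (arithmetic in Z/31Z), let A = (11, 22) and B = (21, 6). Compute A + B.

(9, 12)

(11, 22) + (21, 6). λ = (6 - 22)/(21 - 11) ≡ 15/10 mod 31. 10⁻¹ ≡ 28 (mod 31), so λ ≡ 17.
  x = λ² - 11 - 21 = 289 - 32 ≡ 9; y = λ·(11 - 9) - 22 ≡ 12. → (9, 12)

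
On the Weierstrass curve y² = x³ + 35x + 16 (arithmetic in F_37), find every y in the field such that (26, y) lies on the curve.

x³ + 35x + 16 = 18502 ≡ 2 (mod 37).
2 is a non-residue mod 37; no y exists.

none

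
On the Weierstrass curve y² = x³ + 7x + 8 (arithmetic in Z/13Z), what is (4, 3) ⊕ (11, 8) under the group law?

(4, 3) + (11, 8). λ = (8 - 3)/(11 - 4) ≡ 5/7 mod 13. 7⁻¹ ≡ 2 (mod 13) since 7·2 = 14 ≡ 1, so λ ≡ 10.
  x = λ² - 4 - 11 = 100 - 15 ≡ 7; y = λ·(4 - 7) - 3 ≡ 6. → (7, 6)

(7, 6)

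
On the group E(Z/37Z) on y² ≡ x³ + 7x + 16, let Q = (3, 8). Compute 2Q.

(28, 36)

tangent at (3, 8): λ = (3·3² + 7)/(2·8) ≡ 34/16. 16⁻¹ ≡ 7 (mod 37) since 16·7 = 112 ≡ 1, so λ ≡ 34·7 ≡ 16.
  x = λ² - 3 - 3 = 256 - 6 ≡ 28; y = λ·(3 - 28) - 8 ≡ 36. → (28, 36)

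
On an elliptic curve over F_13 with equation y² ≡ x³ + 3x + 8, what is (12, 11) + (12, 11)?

tangent at (12, 11): λ = (3·12² + 3)/(2·11) ≡ 6/9. 9⁻¹ ≡ 3 (mod 13) since 9·3 = 27 ≡ 1, so λ ≡ 6·3 ≡ 5.
  x = λ² - 12 - 12 = 25 - 24 ≡ 1; y = λ·(12 - 1) - 11 ≡ 5. → (1, 5)

(1, 5)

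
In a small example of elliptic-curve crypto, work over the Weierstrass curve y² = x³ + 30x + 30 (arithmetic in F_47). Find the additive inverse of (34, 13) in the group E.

-(34, 13) = (34, -13 mod 47) = (34, 34).

(34, 34)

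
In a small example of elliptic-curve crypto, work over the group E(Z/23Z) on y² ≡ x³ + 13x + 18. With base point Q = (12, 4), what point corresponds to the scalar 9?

(6, 6)

Double-and-add on 9 = (1001)₂. Start with Q = (12, 4) for the leading 1-bit.
double: tangent at (12, 4): λ = (3·12² + 13)/(2·4) ≡ 8/8. 8⁻¹ ≡ 3 (mod 23) since 8·3 = 24 ≡ 1, so λ ≡ 8·3 ≡ 1.
  x = λ² - 12 - 12 = 1 - 24 ≡ 0; y = λ·(12 - 0) - 4 ≡ 8. → (0, 8)
double: tangent at (0, 8): λ = (3·0² + 13)/(2·8) ≡ 13/16. 16⁻¹ ≡ 13 (mod 23) since 16·13 = 208 ≡ 1, so λ ≡ 13·13 ≡ 8.
  x = λ² - 0 - 0 = 64 - 0 ≡ 18; y = λ·(0 - 18) - 8 ≡ 9. → (18, 9)
double: tangent at (18, 9): λ = (3·18² + 13)/(2·9) ≡ 19/18. 18⁻¹ ≡ 9 (mod 23) since 18·9 = 162 ≡ 1, so λ ≡ 19·9 ≡ 10.
  x = λ² - 18 - 18 = 100 - 36 ≡ 18; y = λ·(18 - 18) - 9 ≡ 14. → (18, 14)
add Q: (18, 14) + (12, 4). λ = (4 - 14)/(12 - 18) ≡ 13/17 mod 23. 17⁻¹ ≡ 19 (mod 23), so λ ≡ 17.
  x = λ² - 18 - 12 = 289 - 30 ≡ 6; y = λ·(18 - 6) - 14 ≡ 6. → (6, 6)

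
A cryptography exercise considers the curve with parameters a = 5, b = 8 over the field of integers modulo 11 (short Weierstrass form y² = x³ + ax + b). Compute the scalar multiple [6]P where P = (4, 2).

(4, 2)

Double-and-add on 6 = (110)₂. Start with P = (4, 2) for the leading 1-bit.
double: tangent at (4, 2): λ = (3·4² + 5)/(2·2) ≡ 9/4. 4⁻¹ ≡ 3 (mod 11), so λ ≡ 9·3 ≡ 5.
  x = λ² - 4 - 4 = 25 - 8 ≡ 6; y = λ·(4 - 6) - 2 ≡ 10. → (6, 10)
add P: (6, 10) + (4, 2). λ = (2 - 10)/(4 - 6) ≡ 3/9 mod 11. 9⁻¹ ≡ 5 (mod 11) since 9·5 = 45 ≡ 1, so λ ≡ 4.
  x = λ² - 6 - 4 = 16 - 10 ≡ 6; y = λ·(6 - 6) - 10 ≡ 1. → (6, 1)
double: tangent at (6, 1): λ = (3·6² + 5)/(2·1) ≡ 3/2. 2⁻¹ ≡ 6 (mod 11), so λ ≡ 3·6 ≡ 7.
  x = λ² - 6 - 6 = 49 - 12 ≡ 4; y = λ·(6 - 4) - 1 ≡ 2. → (4, 2)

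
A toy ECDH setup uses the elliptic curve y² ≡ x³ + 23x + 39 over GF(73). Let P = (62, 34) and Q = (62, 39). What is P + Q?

The two points share x = 62 and their y-coordinates satisfy 34 + 39 ≡ 0 (mod 73), so they are inverses. Their sum is O.

O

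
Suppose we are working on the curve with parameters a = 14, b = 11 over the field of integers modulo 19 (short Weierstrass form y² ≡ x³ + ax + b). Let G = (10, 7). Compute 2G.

(3, 17)

tangent at (10, 7): λ = (3·10² + 14)/(2·7) ≡ 10/14. 14⁻¹ ≡ 15 (mod 19), so λ ≡ 10·15 ≡ 17.
  x = λ² - 10 - 10 = 289 - 20 ≡ 3; y = λ·(10 - 3) - 7 ≡ 17. → (3, 17)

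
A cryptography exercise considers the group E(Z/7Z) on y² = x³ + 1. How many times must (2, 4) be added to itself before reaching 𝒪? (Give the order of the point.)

2P: tangent at (2, 4): λ = (3·2² + 0)/(2·4) ≡ 5/1. 1⁻¹ ≡ 1 (mod 7), so λ ≡ 5·1 ≡ 5.
  x = λ² - 2 - 2 = 25 - 4 ≡ 0; y = λ·(2 - 0) - 4 ≡ 6. → (0, 6)
3P: (0, 6) + (2, 4). λ = (4 - 6)/(2 - 0) ≡ 5/2 mod 7. 2⁻¹ ≡ 4 (mod 7), so λ ≡ 6.
  x = λ² - 0 - 2 = 36 - 2 ≡ 6; y = λ·(0 - 6) - 6 ≡ 0. → (6, 0)
4P: (6, 0) + (2, 4). λ = (4 - 0)/(2 - 6) ≡ 4/3 mod 7. 3⁻¹ ≡ 5 (mod 7), so λ ≡ 6.
  x = λ² - 6 - 2 = 36 - 8 ≡ 0; y = λ·(6 - 0) - 0 ≡ 1. → (0, 1)
5P: (0, 1) + (2, 4). λ = (4 - 1)/(2 - 0) ≡ 3/2 mod 7. 2⁻¹ ≡ 4 (mod 7), so λ ≡ 5.
  x = λ² - 0 - 2 = 25 - 2 ≡ 2; y = λ·(0 - 2) - 1 ≡ 3. → (2, 3)
6P: (2, 3) + (2, 4): same x and y₁ ≡ -y₂, so the sum is 𝒪.
6P = 𝒪, so the order is 6.

6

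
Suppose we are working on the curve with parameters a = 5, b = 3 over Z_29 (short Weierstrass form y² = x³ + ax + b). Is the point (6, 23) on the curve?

no

y² = 23² ≡ 7; x³ + 5x + 3 = 249 ≡ 17 (mod 29). 7 ≠ 17.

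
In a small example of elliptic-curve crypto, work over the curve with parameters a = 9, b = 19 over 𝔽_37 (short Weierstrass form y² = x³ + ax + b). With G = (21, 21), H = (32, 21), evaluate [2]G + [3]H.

(14, 15)

First 2G:
Repeated addition: build up to 2G.
2G: tangent at (21, 21): λ = (3·21² + 9)/(2·21) ≡ 0/5. 5⁻¹ ≡ 15 (mod 37) since 5·15 = 75 ≡ 1, so λ ≡ 0·15 ≡ 0.
  x = λ² - 21 - 21 = 0 - 42 ≡ 32; y = λ·(21 - 32) - 21 ≡ 16. → (32, 16)
2G = (32, 16).
Next 3H:
Repeated addition: build up to 3H.
2H: tangent at (32, 21): λ = (3·32² + 9)/(2·21) ≡ 10/5. 5⁻¹ ≡ 15 (mod 37), so λ ≡ 10·15 ≡ 2.
  x = λ² - 32 - 32 = 4 - 64 ≡ 14; y = λ·(32 - 14) - 21 ≡ 15. → (14, 15)
3H: (14, 15) + (32, 21). λ = (21 - 15)/(32 - 14) ≡ 6/18 mod 37. 18⁻¹ ≡ 35 (mod 37), so λ ≡ 25.
  x = λ² - 14 - 32 = 625 - 46 ≡ 24; y = λ·(14 - 24) - 15 ≡ 31. → (24, 31)
3H = (24, 31).
Finally 2G + 3H:
(32, 16) + (24, 31). λ = (31 - 16)/(24 - 32) ≡ 15/29 mod 37. 29⁻¹ ≡ 23 (mod 37), so λ ≡ 12.
  x = λ² - 32 - 24 = 144 - 56 ≡ 14; y = λ·(32 - 14) - 16 ≡ 15. → (14, 15)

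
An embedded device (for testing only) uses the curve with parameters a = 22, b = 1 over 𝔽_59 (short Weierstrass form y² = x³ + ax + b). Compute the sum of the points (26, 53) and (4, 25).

(26, 53) + (4, 25). λ = (25 - 53)/(4 - 26) ≡ 31/37 mod 59. 37⁻¹ ≡ 8 (mod 59), so λ ≡ 12.
  x = λ² - 26 - 4 = 144 - 30 ≡ 55; y = λ·(26 - 55) - 53 ≡ 12. → (55, 12)

(55, 12)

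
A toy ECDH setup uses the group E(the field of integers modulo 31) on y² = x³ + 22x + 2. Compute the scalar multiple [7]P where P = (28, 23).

Repeated addition: build up to 7P.
2P: tangent at (28, 23): λ = (3·28² + 22)/(2·23) ≡ 18/15. 15⁻¹ ≡ 29 (mod 31) since 15·29 = 435 ≡ 1, so λ ≡ 18·29 ≡ 26.
  x = λ² - 28 - 28 = 676 - 56 ≡ 0; y = λ·(28 - 0) - 23 ≡ 23. → (0, 23)
3P: (0, 23) + (28, 23). λ = (23 - 23)/(28 - 0) ≡ 0/28 mod 31. 28⁻¹ ≡ 10 (mod 31), so λ ≡ 0.
  x = λ² - 0 - 28 = 0 - 28 ≡ 3; y = λ·(0 - 3) - 23 ≡ 8. → (3, 8)
4P: (3, 8) + (28, 23). λ = (23 - 8)/(28 - 3) ≡ 15/25 mod 31. 25⁻¹ ≡ 5 (mod 31) since 25·5 = 125 ≡ 1, so λ ≡ 13.
  x = λ² - 3 - 28 = 169 - 31 ≡ 14; y = λ·(3 - 14) - 8 ≡ 4. → (14, 4)
5P: (14, 4) + (28, 23). λ = (23 - 4)/(28 - 14) ≡ 19/14 mod 31. 14⁻¹ ≡ 20 (mod 31), so λ ≡ 8.
  x = λ² - 14 - 28 = 64 - 42 ≡ 22; y = λ·(14 - 22) - 4 ≡ 25. → (22, 25)
6P: (22, 25) + (28, 23). λ = (23 - 25)/(28 - 22) ≡ 29/6 mod 31. 6⁻¹ ≡ 26 (mod 31), so λ ≡ 10.
  x = λ² - 22 - 28 = 100 - 50 ≡ 19; y = λ·(22 - 19) - 25 ≡ 5. → (19, 5)
7P: (19, 5) + (28, 23). λ = (23 - 5)/(28 - 19) ≡ 18/9 mod 31. 9⁻¹ ≡ 7 (mod 31), so λ ≡ 2.
  x = λ² - 19 - 28 = 4 - 47 ≡ 19; y = λ·(19 - 19) - 5 ≡ 26. → (19, 26)

(19, 26)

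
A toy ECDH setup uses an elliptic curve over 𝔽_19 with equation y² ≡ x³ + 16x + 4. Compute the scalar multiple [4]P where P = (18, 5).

(16, 10)

Repeated addition: build up to 4P.
2P: tangent at (18, 5): λ = (3·18² + 16)/(2·5) ≡ 0/10. 10⁻¹ ≡ 2 (mod 19) since 10·2 = 20 ≡ 1, so λ ≡ 0·2 ≡ 0.
  x = λ² - 18 - 18 = 0 - 36 ≡ 2; y = λ·(18 - 2) - 5 ≡ 14. → (2, 14)
3P: (2, 14) + (18, 5). λ = (5 - 14)/(18 - 2) ≡ 10/16 mod 19. 16⁻¹ ≡ 6 (mod 19) since 16·6 = 96 ≡ 1, so λ ≡ 3.
  x = λ² - 2 - 18 = 9 - 20 ≡ 8; y = λ·(2 - 8) - 14 ≡ 6. → (8, 6)
4P: (8, 6) + (18, 5). λ = (5 - 6)/(18 - 8) ≡ 18/10 mod 19. 10⁻¹ ≡ 2 (mod 19) since 10·2 = 20 ≡ 1, so λ ≡ 17.
  x = λ² - 8 - 18 = 289 - 26 ≡ 16; y = λ·(8 - 16) - 6 ≡ 10. → (16, 10)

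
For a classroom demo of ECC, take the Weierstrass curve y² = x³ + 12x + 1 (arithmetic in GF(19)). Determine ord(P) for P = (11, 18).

2P: tangent at (11, 18): λ = (3·11² + 12)/(2·18) ≡ 14/17. 17⁻¹ ≡ 9 (mod 19) since 17·9 = 153 ≡ 1, so λ ≡ 14·9 ≡ 12.
  x = λ² - 11 - 11 = 144 - 22 ≡ 8; y = λ·(11 - 8) - 18 ≡ 18. → (8, 18)
3P: (8, 18) + (11, 18). λ = (18 - 18)/(11 - 8) ≡ 0/3 mod 19. 3⁻¹ ≡ 13 (mod 19), so λ ≡ 0.
  x = λ² - 8 - 11 = 0 - 19 ≡ 0; y = λ·(8 - 0) - 18 ≡ 1. → (0, 1)
4P: (0, 1) + (11, 18). λ = (18 - 1)/(11 - 0) ≡ 17/11 mod 19. 11⁻¹ ≡ 7 (mod 19), so λ ≡ 5.
  x = λ² - 0 - 11 = 25 - 11 ≡ 14; y = λ·(0 - 14) - 1 ≡ 5. → (14, 5)
5P: (14, 5) + (11, 18). λ = (18 - 5)/(11 - 14) ≡ 13/16 mod 19. 16⁻¹ ≡ 6 (mod 19), so λ ≡ 2.
  x = λ² - 14 - 11 = 4 - 25 ≡ 17; y = λ·(14 - 17) - 5 ≡ 8. → (17, 8)
6P: (17, 8) + (11, 18). λ = (18 - 8)/(11 - 17) ≡ 10/13 mod 19. 13⁻¹ ≡ 3 (mod 19) since 13·3 = 39 ≡ 1, so λ ≡ 11.
  x = λ² - 17 - 11 = 121 - 28 ≡ 17; y = λ·(17 - 17) - 8 ≡ 11. → (17, 11)
7P: (17, 11) + (11, 18). λ = (18 - 11)/(11 - 17) ≡ 7/13 mod 19. 13⁻¹ ≡ 3 (mod 19) since 13·3 = 39 ≡ 1, so λ ≡ 2.
  x = λ² - 17 - 11 = 4 - 28 ≡ 14; y = λ·(17 - 14) - 11 ≡ 14. → (14, 14)
8P: (14, 14) + (11, 18). λ = (18 - 14)/(11 - 14) ≡ 4/16 mod 19. 16⁻¹ ≡ 6 (mod 19) since 16·6 = 96 ≡ 1, so λ ≡ 5.
  x = λ² - 14 - 11 = 25 - 25 ≡ 0; y = λ·(14 - 0) - 14 ≡ 18. → (0, 18)
9P: (0, 18) + (11, 18). λ = (18 - 18)/(11 - 0) ≡ 0/11 mod 19. 11⁻¹ ≡ 7 (mod 19) since 11·7 = 77 ≡ 1, so λ ≡ 0.
  x = λ² - 0 - 11 = 0 - 11 ≡ 8; y = λ·(0 - 8) - 18 ≡ 1. → (8, 1)
10P: (8, 1) + (11, 18). λ = (18 - 1)/(11 - 8) ≡ 17/3 mod 19. 3⁻¹ ≡ 13 (mod 19), so λ ≡ 12.
  x = λ² - 8 - 11 = 144 - 19 ≡ 11; y = λ·(8 - 11) - 1 ≡ 1. → (11, 1)
11P: (11, 1) + (11, 18): same x and y₁ ≡ -y₂, so the sum is O.
11P = O, so the order is 11.

11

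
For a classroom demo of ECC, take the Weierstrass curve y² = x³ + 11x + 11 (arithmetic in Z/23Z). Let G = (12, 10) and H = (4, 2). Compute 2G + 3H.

(3, 18)

First 2G:
Repeated addition: build up to 2G.
2G: tangent at (12, 10): λ = (3·12² + 11)/(2·10) ≡ 6/20. 20⁻¹ ≡ 15 (mod 23), so λ ≡ 6·15 ≡ 21.
  x = λ² - 12 - 12 = 441 - 24 ≡ 3; y = λ·(12 - 3) - 10 ≡ 18. → (3, 18)
2G = (3, 18).
Next 3H:
Repeated addition: build up to 3H.
2H: tangent at (4, 2): λ = (3·4² + 11)/(2·2) ≡ 13/4. 4⁻¹ ≡ 6 (mod 23), so λ ≡ 13·6 ≡ 9.
  x = λ² - 4 - 4 = 81 - 8 ≡ 4; y = λ·(4 - 4) - 2 ≡ 21. → (4, 21)
3H: (4, 21) + (4, 2): same x and y₁ ≡ -y₂, so the sum is the point at infinity.
3H = the point at infinity.
Finally 2G + 3H:
(3, 18) + the point at infinity = (3, 18) (identity).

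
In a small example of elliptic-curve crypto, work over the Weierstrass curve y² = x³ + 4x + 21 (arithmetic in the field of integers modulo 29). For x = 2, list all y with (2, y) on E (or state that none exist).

none

x³ + 4x + 21 = 37 ≡ 8 (mod 29).
8 is a non-residue mod 29; no y exists.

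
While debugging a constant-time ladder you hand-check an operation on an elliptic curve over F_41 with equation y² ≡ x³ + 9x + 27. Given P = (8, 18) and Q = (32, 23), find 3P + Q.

(19, 28)

First 3P:
Repeated addition: build up to 3P.
2P: tangent at (8, 18): λ = (3·8² + 9)/(2·18) ≡ 37/36. 36⁻¹ ≡ 8 (mod 41) since 36·8 = 288 ≡ 1, so λ ≡ 37·8 ≡ 9.
  x = λ² - 8 - 8 = 81 - 16 ≡ 24; y = λ·(8 - 24) - 18 ≡ 2. → (24, 2)
3P: (24, 2) + (8, 18). λ = (18 - 2)/(8 - 24) ≡ 16/25 mod 41. 25⁻¹ ≡ 23 (mod 41), so λ ≡ 40.
  x = λ² - 24 - 8 = 1600 - 32 ≡ 10; y = λ·(24 - 10) - 2 ≡ 25. → (10, 25)
3P = (10, 25).
Finally 3P + Q:
(10, 25) + (32, 23). λ = (23 - 25)/(32 - 10) ≡ 39/22 mod 41. 22⁻¹ ≡ 28 (mod 41), so λ ≡ 26.
  x = λ² - 10 - 32 = 676 - 42 ≡ 19; y = λ·(10 - 19) - 25 ≡ 28. → (19, 28)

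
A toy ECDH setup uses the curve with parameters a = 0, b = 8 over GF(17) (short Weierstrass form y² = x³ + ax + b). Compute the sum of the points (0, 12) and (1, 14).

(0, 12) + (1, 14). λ = (14 - 12)/(1 - 0) ≡ 2/1 mod 17. 1⁻¹ ≡ 1 (mod 17), so λ ≡ 2.
  x = λ² - 0 - 1 = 4 - 1 ≡ 3; y = λ·(0 - 3) - 12 ≡ 16. → (3, 16)

(3, 16)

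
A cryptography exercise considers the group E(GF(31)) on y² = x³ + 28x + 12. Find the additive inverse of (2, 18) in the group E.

-(2, 18) = (2, -18 mod 31) = (2, 13).

(2, 13)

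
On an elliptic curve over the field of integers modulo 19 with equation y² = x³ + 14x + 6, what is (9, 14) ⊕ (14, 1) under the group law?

(2, 2)

(9, 14) + (14, 1). λ = (1 - 14)/(14 - 9) ≡ 6/5 mod 19. 5⁻¹ ≡ 4 (mod 19) since 5·4 = 20 ≡ 1, so λ ≡ 5.
  x = λ² - 9 - 14 = 25 - 23 ≡ 2; y = λ·(9 - 2) - 14 ≡ 2. → (2, 2)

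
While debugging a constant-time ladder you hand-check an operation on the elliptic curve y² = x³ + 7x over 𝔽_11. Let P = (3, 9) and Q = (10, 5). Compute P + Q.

(3, 9) + (10, 5). λ = (5 - 9)/(10 - 3) ≡ 7/7 mod 11. 7⁻¹ ≡ 8 (mod 11), so λ ≡ 1.
  x = λ² - 3 - 10 = 1 - 13 ≡ 10; y = λ·(3 - 10) - 9 ≡ 6. → (10, 6)

(10, 6)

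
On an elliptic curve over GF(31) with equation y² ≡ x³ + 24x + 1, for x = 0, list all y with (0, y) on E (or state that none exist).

1, 30

x³ + 24x + 1 = 1 ≡ 1 (mod 31).
Square roots of 1 mod 31: 1 and 30 (since 1² = 1 ≡ 1).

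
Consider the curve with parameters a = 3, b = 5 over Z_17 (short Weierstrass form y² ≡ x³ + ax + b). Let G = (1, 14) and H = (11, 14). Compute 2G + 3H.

(2, 6)

First 2G:
Repeated addition: build up to 2G.
2G: tangent at (1, 14): λ = (3·1² + 3)/(2·14) ≡ 6/11. 11⁻¹ ≡ 14 (mod 17), so λ ≡ 6·14 ≡ 16.
  x = λ² - 1 - 1 = 256 - 2 ≡ 16; y = λ·(1 - 16) - 14 ≡ 1. → (16, 1)
2G = (16, 1).
Next 3H:
Repeated addition: build up to 3H.
2H: tangent at (11, 14): λ = (3·11² + 3)/(2·14) ≡ 9/11. 11⁻¹ ≡ 14 (mod 17), so λ ≡ 9·14 ≡ 7.
  x = λ² - 11 - 11 = 49 - 22 ≡ 10; y = λ·(11 - 10) - 14 ≡ 10. → (10, 10)
3H: (10, 10) + (11, 14). λ = (14 - 10)/(11 - 10) ≡ 4/1 mod 17. 1⁻¹ ≡ 1 (mod 17) since 1·1 = 1 ≡ 1, so λ ≡ 4.
  x = λ² - 10 - 11 = 16 - 21 ≡ 12; y = λ·(10 - 12) - 10 ≡ 16. → (12, 16)
3H = (12, 16).
Finally 2G + 3H:
(16, 1) + (12, 16). λ = (16 - 1)/(12 - 16) ≡ 15/13 mod 17. 13⁻¹ ≡ 4 (mod 17), so λ ≡ 9.
  x = λ² - 16 - 12 = 81 - 28 ≡ 2; y = λ·(16 - 2) - 1 ≡ 6. → (2, 6)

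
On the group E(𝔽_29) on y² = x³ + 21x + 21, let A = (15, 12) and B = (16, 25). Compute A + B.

(15, 12) + (16, 25). λ = (25 - 12)/(16 - 15) ≡ 13/1 mod 29. 1⁻¹ ≡ 1 (mod 29) since 1·1 = 1 ≡ 1, so λ ≡ 13.
  x = λ² - 15 - 16 = 169 - 31 ≡ 22; y = λ·(15 - 22) - 12 ≡ 13. → (22, 13)

(22, 13)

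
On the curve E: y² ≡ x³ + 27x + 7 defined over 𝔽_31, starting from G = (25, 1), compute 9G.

(0, 21)

Double-and-add on 9 = (1001)₂. Start with G = (25, 1) for the leading 1-bit.
double: tangent at (25, 1): λ = (3·25² + 27)/(2·1) ≡ 11/2. 2⁻¹ ≡ 16 (mod 31), so λ ≡ 11·16 ≡ 21.
  x = λ² - 25 - 25 = 441 - 50 ≡ 19; y = λ·(25 - 19) - 1 ≡ 1. → (19, 1)
double: tangent at (19, 1): λ = (3·19² + 27)/(2·1) ≡ 25/2. 2⁻¹ ≡ 16 (mod 31), so λ ≡ 25·16 ≡ 28.
  x = λ² - 19 - 19 = 784 - 38 ≡ 2; y = λ·(19 - 2) - 1 ≡ 10. → (2, 10)
double: tangent at (2, 10): λ = (3·2² + 27)/(2·10) ≡ 8/20. 20⁻¹ ≡ 14 (mod 31), so λ ≡ 8·14 ≡ 19.
  x = λ² - 2 - 2 = 361 - 4 ≡ 16; y = λ·(2 - 16) - 10 ≡ 3. → (16, 3)
add G: (16, 3) + (25, 1). λ = (1 - 3)/(25 - 16) ≡ 29/9 mod 31. 9⁻¹ ≡ 7 (mod 31), so λ ≡ 17.
  x = λ² - 16 - 25 = 289 - 41 ≡ 0; y = λ·(16 - 0) - 3 ≡ 21. → (0, 21)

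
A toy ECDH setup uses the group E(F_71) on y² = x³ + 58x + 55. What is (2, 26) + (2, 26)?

tangent at (2, 26): λ = (3·2² + 58)/(2·26) ≡ 70/52. 52⁻¹ ≡ 56 (mod 71), so λ ≡ 70·56 ≡ 15.
  x = λ² - 2 - 2 = 225 - 4 ≡ 8; y = λ·(2 - 8) - 26 ≡ 26. → (8, 26)

(8, 26)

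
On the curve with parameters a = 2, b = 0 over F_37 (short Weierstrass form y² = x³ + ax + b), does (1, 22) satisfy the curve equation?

yes

y² = 22² ≡ 3; x³ + 2x + 0 = 3 ≡ 3 (mod 37). 3 = 3.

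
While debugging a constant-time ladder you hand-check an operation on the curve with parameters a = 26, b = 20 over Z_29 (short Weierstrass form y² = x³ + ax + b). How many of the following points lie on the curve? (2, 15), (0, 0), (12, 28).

2

(2, 15): 15² ≡ 22, rhs ≡ 22 → on.
(0, 0): 0² ≡ 0, rhs ≡ 20 → off.
(12, 28): 28² ≡ 1, rhs ≡ 1 → on.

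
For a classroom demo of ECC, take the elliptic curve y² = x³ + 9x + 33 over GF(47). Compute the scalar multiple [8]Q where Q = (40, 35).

Double-and-add on 8 = (1000)₂. Start with Q = (40, 35) for the leading 1-bit.
double: tangent at (40, 35): λ = (3·40² + 9)/(2·35) ≡ 15/23. 23⁻¹ ≡ 45 (mod 47), so λ ≡ 15·45 ≡ 17.
  x = λ² - 40 - 40 = 289 - 80 ≡ 21; y = λ·(40 - 21) - 35 ≡ 6. → (21, 6)
double: tangent at (21, 6): λ = (3·21² + 9)/(2·6) ≡ 16/12. 12⁻¹ ≡ 4 (mod 47) since 12·4 = 48 ≡ 1, so λ ≡ 16·4 ≡ 17.
  x = λ² - 21 - 21 = 289 - 42 ≡ 12; y = λ·(21 - 12) - 6 ≡ 6. → (12, 6)
double: tangent at (12, 6): λ = (3·12² + 9)/(2·6) ≡ 18/12. 12⁻¹ ≡ 4 (mod 47), so λ ≡ 18·4 ≡ 25.
  x = λ² - 12 - 12 = 625 - 24 ≡ 37; y = λ·(12 - 37) - 6 ≡ 27. → (37, 27)

(37, 27)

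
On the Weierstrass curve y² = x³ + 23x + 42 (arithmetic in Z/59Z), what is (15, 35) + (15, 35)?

(23, 42)

tangent at (15, 35): λ = (3·15² + 23)/(2·35) ≡ 49/11. 11⁻¹ ≡ 43 (mod 59) since 11·43 = 473 ≡ 1, so λ ≡ 49·43 ≡ 42.
  x = λ² - 15 - 15 = 1764 - 30 ≡ 23; y = λ·(15 - 23) - 35 ≡ 42. → (23, 42)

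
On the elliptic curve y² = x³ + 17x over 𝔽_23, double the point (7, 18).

tangent at (7, 18): λ = (3·7² + 17)/(2·18) ≡ 3/13. 13⁻¹ ≡ 16 (mod 23) since 13·16 = 208 ≡ 1, so λ ≡ 3·16 ≡ 2.
  x = λ² - 7 - 7 = 4 - 14 ≡ 13; y = λ·(7 - 13) - 18 ≡ 16. → (13, 16)

(13, 16)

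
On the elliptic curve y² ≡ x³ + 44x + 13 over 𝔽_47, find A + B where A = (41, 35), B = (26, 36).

(41, 35) + (26, 36). λ = (36 - 35)/(26 - 41) ≡ 1/32 mod 47. 32⁻¹ ≡ 25 (mod 47) since 32·25 = 800 ≡ 1, so λ ≡ 25.
  x = λ² - 41 - 26 = 625 - 67 ≡ 41; y = λ·(41 - 41) - 35 ≡ 12. → (41, 12)

(41, 12)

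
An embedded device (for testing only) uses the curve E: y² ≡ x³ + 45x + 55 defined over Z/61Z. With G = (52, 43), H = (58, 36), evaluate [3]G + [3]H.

First 3G:
Repeated addition: build up to 3G.
2G: tangent at (52, 43): λ = (3·52² + 45)/(2·43) ≡ 44/25. 25⁻¹ ≡ 22 (mod 61) since 25·22 = 550 ≡ 1, so λ ≡ 44·22 ≡ 53.
  x = λ² - 52 - 52 = 2809 - 104 ≡ 21; y = λ·(52 - 21) - 43 ≡ 14. → (21, 14)
3G: (21, 14) + (52, 43). λ = (43 - 14)/(52 - 21) ≡ 29/31 mod 61. 31⁻¹ ≡ 2 (mod 61) since 31·2 = 62 ≡ 1, so λ ≡ 58.
  x = λ² - 21 - 52 = 3364 - 73 ≡ 58; y = λ·(21 - 58) - 14 ≡ 36. → (58, 36)
3G = (58, 36).
Next 3H:
Repeated addition: build up to 3H.
2H: tangent at (58, 36): λ = (3·58² + 45)/(2·36) ≡ 11/11. 11⁻¹ ≡ 50 (mod 61) since 11·50 = 550 ≡ 1, so λ ≡ 11·50 ≡ 1.
  x = λ² - 58 - 58 = 1 - 116 ≡ 7; y = λ·(58 - 7) - 36 ≡ 15. → (7, 15)
3H: (7, 15) + (58, 36). λ = (36 - 15)/(58 - 7) ≡ 21/51 mod 61. 51⁻¹ ≡ 6 (mod 61), so λ ≡ 4.
  x = λ² - 7 - 58 = 16 - 65 ≡ 12; y = λ·(7 - 12) - 15 ≡ 26. → (12, 26)
3H = (12, 26).
Finally 3G + 3H:
(58, 36) + (12, 26). λ = (26 - 36)/(12 - 58) ≡ 51/15 mod 61. 15⁻¹ ≡ 57 (mod 61) since 15·57 = 855 ≡ 1, so λ ≡ 40.
  x = λ² - 58 - 12 = 1600 - 70 ≡ 5; y = λ·(58 - 5) - 36 ≡ 10. → (5, 10)

(5, 10)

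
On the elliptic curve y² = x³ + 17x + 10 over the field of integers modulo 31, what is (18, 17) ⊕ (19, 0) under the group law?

(4, 24)

(18, 17) + (19, 0). λ = (0 - 17)/(19 - 18) ≡ 14/1 mod 31. 1⁻¹ ≡ 1 (mod 31) since 1·1 = 1 ≡ 1, so λ ≡ 14.
  x = λ² - 18 - 19 = 196 - 37 ≡ 4; y = λ·(18 - 4) - 17 ≡ 24. → (4, 24)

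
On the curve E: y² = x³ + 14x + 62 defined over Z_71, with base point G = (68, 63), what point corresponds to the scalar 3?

Repeated addition: build up to 3G.
2G: tangent at (68, 63): λ = (3·68² + 14)/(2·63) ≡ 41/55. 55⁻¹ ≡ 31 (mod 71) since 55·31 = 1705 ≡ 1, so λ ≡ 41·31 ≡ 64.
  x = λ² - 68 - 68 = 4096 - 136 ≡ 55; y = λ·(68 - 55) - 63 ≡ 59. → (55, 59)
3G: (55, 59) + (68, 63). λ = (63 - 59)/(68 - 55) ≡ 4/13 mod 71. 13⁻¹ ≡ 11 (mod 71) since 13·11 = 143 ≡ 1, so λ ≡ 44.
  x = λ² - 55 - 68 = 1936 - 123 ≡ 38; y = λ·(55 - 38) - 59 ≡ 50. → (38, 50)

(38, 50)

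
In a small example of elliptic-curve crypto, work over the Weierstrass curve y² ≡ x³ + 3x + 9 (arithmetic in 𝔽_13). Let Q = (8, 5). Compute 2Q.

tangent at (8, 5): λ = (3·8² + 3)/(2·5) ≡ 0/10. 10⁻¹ ≡ 4 (mod 13) since 10·4 = 40 ≡ 1, so λ ≡ 0·4 ≡ 0.
  x = λ² - 8 - 8 = 0 - 16 ≡ 10; y = λ·(8 - 10) - 5 ≡ 8. → (10, 8)

(10, 8)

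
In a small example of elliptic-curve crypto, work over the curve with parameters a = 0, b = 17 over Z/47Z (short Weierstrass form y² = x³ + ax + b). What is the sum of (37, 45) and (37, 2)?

O

The two points share x = 37 and their y-coordinates satisfy 45 + 2 ≡ 0 (mod 47), so they are inverses. Their sum is O.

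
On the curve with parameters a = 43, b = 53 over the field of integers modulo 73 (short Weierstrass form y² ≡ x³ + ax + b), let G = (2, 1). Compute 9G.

Double-and-add on 9 = (1001)₂. Start with G = (2, 1) for the leading 1-bit.
double: tangent at (2, 1): λ = (3·2² + 43)/(2·1) ≡ 55/2. 2⁻¹ ≡ 37 (mod 73), so λ ≡ 55·37 ≡ 64.
  x = λ² - 2 - 2 = 4096 - 4 ≡ 4; y = λ·(2 - 4) - 1 ≡ 17. → (4, 17)
double: tangent at (4, 17): λ = (3·4² + 43)/(2·17) ≡ 18/34. 34⁻¹ ≡ 58 (mod 73), so λ ≡ 18·58 ≡ 22.
  x = λ² - 4 - 4 = 484 - 8 ≡ 38; y = λ·(4 - 38) - 17 ≡ 38. → (38, 38)
double: tangent at (38, 38): λ = (3·38² + 43)/(2·38) ≡ 68/3. 3⁻¹ ≡ 49 (mod 73), so λ ≡ 68·49 ≡ 47.
  x = λ² - 38 - 38 = 2209 - 76 ≡ 16; y = λ·(38 - 16) - 38 ≡ 47. → (16, 47)
add G: (16, 47) + (2, 1). λ = (1 - 47)/(2 - 16) ≡ 27/59 mod 73. 59⁻¹ ≡ 26 (mod 73), so λ ≡ 45.
  x = λ² - 16 - 2 = 2025 - 18 ≡ 36; y = λ·(16 - 36) - 47 ≡ 2. → (36, 2)

(36, 2)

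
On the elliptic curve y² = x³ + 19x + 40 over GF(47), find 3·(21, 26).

(36, 45)

Write P = (21, 26).
Repeated addition: build up to 3P.
2P: tangent at (21, 26): λ = (3·21² + 19)/(2·26) ≡ 26/5. 5⁻¹ ≡ 19 (mod 47), so λ ≡ 26·19 ≡ 24.
  x = λ² - 21 - 21 = 576 - 42 ≡ 17; y = λ·(21 - 17) - 26 ≡ 23. → (17, 23)
3P: (17, 23) + (21, 26). λ = (26 - 23)/(21 - 17) ≡ 3/4 mod 47. 4⁻¹ ≡ 12 (mod 47), so λ ≡ 36.
  x = λ² - 17 - 21 = 1296 - 38 ≡ 36; y = λ·(17 - 36) - 23 ≡ 45. → (36, 45)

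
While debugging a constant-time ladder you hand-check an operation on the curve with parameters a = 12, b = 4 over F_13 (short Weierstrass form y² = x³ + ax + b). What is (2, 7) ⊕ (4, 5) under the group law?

(8, 12)

(2, 7) + (4, 5). λ = (5 - 7)/(4 - 2) ≡ 11/2 mod 13. 2⁻¹ ≡ 7 (mod 13), so λ ≡ 12.
  x = λ² - 2 - 4 = 144 - 6 ≡ 8; y = λ·(2 - 8) - 7 ≡ 12. → (8, 12)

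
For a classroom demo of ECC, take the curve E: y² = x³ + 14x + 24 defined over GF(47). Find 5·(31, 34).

(8, 32)

Write Q = (31, 34).
Repeated addition: build up to 5Q.
2Q: tangent at (31, 34): λ = (3·31² + 14)/(2·34) ≡ 30/21. 21⁻¹ ≡ 9 (mod 47), so λ ≡ 30·9 ≡ 35.
  x = λ² - 31 - 31 = 1225 - 62 ≡ 35; y = λ·(31 - 35) - 34 ≡ 14. → (35, 14)
3Q: (35, 14) + (31, 34). λ = (34 - 14)/(31 - 35) ≡ 20/43 mod 47. 43⁻¹ ≡ 35 (mod 47), so λ ≡ 42.
  x = λ² - 35 - 31 = 1764 - 66 ≡ 6; y = λ·(35 - 6) - 14 ≡ 29. → (6, 29)
4Q: (6, 29) + (31, 34). λ = (34 - 29)/(31 - 6) ≡ 5/25 mod 47. 25⁻¹ ≡ 32 (mod 47), so λ ≡ 19.
  x = λ² - 6 - 31 = 361 - 37 ≡ 42; y = λ·(6 - 42) - 29 ≡ 39. → (42, 39)
5Q: (42, 39) + (31, 34). λ = (34 - 39)/(31 - 42) ≡ 42/36 mod 47. 36⁻¹ ≡ 17 (mod 47) since 36·17 = 612 ≡ 1, so λ ≡ 9.
  x = λ² - 42 - 31 = 81 - 73 ≡ 8; y = λ·(42 - 8) - 39 ≡ 32. → (8, 32)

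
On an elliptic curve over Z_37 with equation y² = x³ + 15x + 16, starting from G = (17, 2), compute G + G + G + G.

(15, 29)

Double-and-add on 4 = (100)₂. Start with G = (17, 2) for the leading 1-bit.
double: tangent at (17, 2): λ = (3·17² + 15)/(2·2) ≡ 31/4. 4⁻¹ ≡ 28 (mod 37) since 4·28 = 112 ≡ 1, so λ ≡ 31·28 ≡ 17.
  x = λ² - 17 - 17 = 289 - 34 ≡ 33; y = λ·(17 - 33) - 2 ≡ 22. → (33, 22)
double: tangent at (33, 22): λ = (3·33² + 15)/(2·22) ≡ 26/7. 7⁻¹ ≡ 16 (mod 37), so λ ≡ 26·16 ≡ 9.
  x = λ² - 33 - 33 = 81 - 66 ≡ 15; y = λ·(33 - 15) - 22 ≡ 29. → (15, 29)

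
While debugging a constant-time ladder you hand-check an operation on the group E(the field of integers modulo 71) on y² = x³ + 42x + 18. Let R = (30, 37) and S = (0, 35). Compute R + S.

(30, 37) + (0, 35). λ = (35 - 37)/(0 - 30) ≡ 69/41 mod 71. 41⁻¹ ≡ 26 (mod 71), so λ ≡ 19.
  x = λ² - 30 - 0 = 361 - 30 ≡ 47; y = λ·(30 - 47) - 37 ≡ 66. → (47, 66)

(47, 66)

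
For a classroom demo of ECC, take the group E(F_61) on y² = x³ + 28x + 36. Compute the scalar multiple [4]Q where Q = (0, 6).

Double-and-add on 4 = (100)₂. Start with Q = (0, 6) for the leading 1-bit.
double: tangent at (0, 6): λ = (3·0² + 28)/(2·6) ≡ 28/12. 12⁻¹ ≡ 56 (mod 61) since 12·56 = 672 ≡ 1, so λ ≡ 28·56 ≡ 43.
  x = λ² - 0 - 0 = 1849 - 0 ≡ 19; y = λ·(0 - 19) - 6 ≡ 31. → (19, 31)
double: tangent at (19, 31): λ = (3·19² + 28)/(2·31) ≡ 13/1. 1⁻¹ ≡ 1 (mod 61) since 1·1 = 1 ≡ 1, so λ ≡ 13·1 ≡ 13.
  x = λ² - 19 - 19 = 169 - 38 ≡ 9; y = λ·(19 - 9) - 31 ≡ 38. → (9, 38)

(9, 38)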